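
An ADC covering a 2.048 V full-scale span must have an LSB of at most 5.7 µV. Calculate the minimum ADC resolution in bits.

Number of steps required ≥ 2.048 V / 5.7 µV = 359298.25.
Need 2^N ≥ 359298.25; 2^18 = 262144, 2^19 = 524288.
Minimum N = 19.

19 bits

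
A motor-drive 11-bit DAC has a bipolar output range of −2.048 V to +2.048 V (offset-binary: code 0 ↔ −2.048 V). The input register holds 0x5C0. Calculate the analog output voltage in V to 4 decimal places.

LSB = 4.096 V / 2^11 = 2.000 mV.
Code 0x5C0 = 1472 decimal.
V_out = (−2.048) + 1472 × 0.002 V = 0.896 V.

0.8960 V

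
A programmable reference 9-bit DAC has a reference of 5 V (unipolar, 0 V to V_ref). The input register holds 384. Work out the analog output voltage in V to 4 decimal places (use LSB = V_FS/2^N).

LSB = 5 V / 2^9 = 9.766 mV.
V_out = 0 + 384 × 0.00976562 V = 3.75 V.

3.7500 V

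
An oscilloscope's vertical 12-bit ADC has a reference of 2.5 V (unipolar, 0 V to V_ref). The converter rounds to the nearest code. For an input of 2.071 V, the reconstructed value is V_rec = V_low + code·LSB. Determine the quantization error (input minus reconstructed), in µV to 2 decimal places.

Step size: 2.5 V ÷ 2^12 = 0.610 mV.
(2.071 − 0)/0.000610352 = 3393.1264; round gives code 3393.
Reconstructed: 2.0709229 V.
V_in − V_rec = 7.71484e-05 V = 77.15 µV.

77.15 µV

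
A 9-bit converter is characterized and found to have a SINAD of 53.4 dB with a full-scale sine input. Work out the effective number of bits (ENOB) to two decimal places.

8.58 bits

ENOB = (SINAD − 1.76) / 6.02 = (53.4 − 1.76)/6.02 = 8.578.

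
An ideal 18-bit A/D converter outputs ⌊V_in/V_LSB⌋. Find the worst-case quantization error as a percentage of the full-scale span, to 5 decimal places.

Truncating → worst-case error = 1 LSB = V_FS/2^18, so 100/262144 = 0.00038147 % of full scale.

0.00038 %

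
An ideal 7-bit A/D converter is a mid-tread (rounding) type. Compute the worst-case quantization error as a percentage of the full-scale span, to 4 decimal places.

0.3906 %

Rounding → worst-case error = ½ LSB = V_FS/2^8, so 100/256 = 0.390625 % of full scale.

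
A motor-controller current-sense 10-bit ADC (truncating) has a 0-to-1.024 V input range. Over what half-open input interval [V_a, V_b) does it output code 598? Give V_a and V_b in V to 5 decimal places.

[0.59800 V, 0.59900 V)

LSB = 1.024/2^10 = 1.000 mV.
V_a = V_low + 598·LSB = 0.598 V; V_b = V_low + 599·LSB = 0.599 V.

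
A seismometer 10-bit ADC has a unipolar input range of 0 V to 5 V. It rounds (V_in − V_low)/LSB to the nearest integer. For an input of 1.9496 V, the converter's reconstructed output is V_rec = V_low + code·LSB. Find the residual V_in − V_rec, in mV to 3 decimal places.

1.358 mV

LSB = 5/2^10 = 4.883 mV.
(1.9496 − 0)/0.00488281 = 399.2781; round gives code 399.
Reconstructed: 1.9482422 V.
Error = 1.9496 − 1.9482422 = 0.00135781 V = 1.358 mV.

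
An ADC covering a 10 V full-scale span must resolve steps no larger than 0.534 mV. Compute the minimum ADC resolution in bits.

15 bits

Number of steps required ≥ 10 V / 0.534 mV = 18726.59.
Need 2^N ≥ 18726.59; 2^14 = 16384, 2^15 = 32768.
Minimum N = 15.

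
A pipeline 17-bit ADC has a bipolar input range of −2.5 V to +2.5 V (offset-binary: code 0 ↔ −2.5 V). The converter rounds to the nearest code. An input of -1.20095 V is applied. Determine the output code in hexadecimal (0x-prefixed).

code 0x8506 (decimal 34054)

Full-scale span = 5 V; LSB = 5/2^17 = 38.15 µV.
Input sits at 34053.816 steps above V_low.
So the output code is 34054.
In hexadecimal (0x-prefixed): 0x8506.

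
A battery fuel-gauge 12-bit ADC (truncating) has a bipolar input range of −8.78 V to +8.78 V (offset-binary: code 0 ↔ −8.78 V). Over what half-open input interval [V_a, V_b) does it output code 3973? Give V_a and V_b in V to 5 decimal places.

[8.25269 V, 8.25697 V)

LSB = 17.56/2^12 = 4.287 mV.
V_a = V_low + 3973·LSB = 8.25269 V; V_b = V_low + 3974·LSB = 8.25697 V.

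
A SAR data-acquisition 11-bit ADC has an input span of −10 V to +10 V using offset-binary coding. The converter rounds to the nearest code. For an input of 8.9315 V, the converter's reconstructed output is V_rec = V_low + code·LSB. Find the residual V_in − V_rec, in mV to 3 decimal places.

One LSB is 20 V / 2048 = 9.766 mV.
(V_in − V_low)/LSB = (8.9315 − (−10))/0.00976562 = 1938.5856 → code 1939 (round).
V_rec = (−10) + 1939·0.00976562 = 8.9355469 V.
V_in − V_rec = -0.00404688 V = -4.047 mV.

-4.047 mV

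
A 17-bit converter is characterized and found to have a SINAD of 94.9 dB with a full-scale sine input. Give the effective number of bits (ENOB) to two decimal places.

15.47 bits

ENOB = (SINAD − 1.76) / 6.02 = (94.9 − 1.76)/6.02 = 15.472.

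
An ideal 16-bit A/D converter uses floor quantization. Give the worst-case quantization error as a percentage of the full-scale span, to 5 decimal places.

0.00153 %

Truncating → worst-case error = 1 LSB = V_FS/2^16, so 100/65536 = 0.00152588 % of full scale.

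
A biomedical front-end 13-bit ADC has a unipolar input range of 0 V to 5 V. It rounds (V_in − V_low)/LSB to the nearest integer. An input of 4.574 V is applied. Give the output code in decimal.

code 7494

Full-scale span = 5 V; LSB = 5/2^13 = 0.610 mV.
(4.574 − 0) / 0.000610352 = 7494.042 LSBs.
round(7494.042) = 7494.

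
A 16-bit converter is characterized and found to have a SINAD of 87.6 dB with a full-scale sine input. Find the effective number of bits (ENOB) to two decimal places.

ENOB = (SINAD − 1.76) / 6.02 = (87.6 − 1.76)/6.02 = 14.259.

14.26 bits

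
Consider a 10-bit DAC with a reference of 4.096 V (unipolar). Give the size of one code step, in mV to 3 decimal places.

Full-scale span = 4.096 V.
LSB = 4.096 / 2^10 = 4.096 / 1024 = 0.004 V = 4.000 mV.

4.000 mV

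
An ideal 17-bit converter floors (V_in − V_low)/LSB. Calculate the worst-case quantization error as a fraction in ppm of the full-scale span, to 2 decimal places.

Truncating → worst-case error = 1 LSB = V_FS/2^17, so 1e+06/131072 = 7.62939 ppm of full scale.

7.63 ppm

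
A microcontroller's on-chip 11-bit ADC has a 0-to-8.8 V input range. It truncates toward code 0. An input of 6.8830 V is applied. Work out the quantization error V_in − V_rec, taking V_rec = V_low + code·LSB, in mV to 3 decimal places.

One LSB is 8.8 V / 2048 = 4.297 mV.
(6.8830 − 0)/0.00429688 = 1601.8618; ⌊·⌋ gives code 1601.
Code 1601 maps back to 0 + 1601×0.00429688 V = 6.8792969 V.
Difference: 0.00370312 V → 3.703 mV.

3.703 mV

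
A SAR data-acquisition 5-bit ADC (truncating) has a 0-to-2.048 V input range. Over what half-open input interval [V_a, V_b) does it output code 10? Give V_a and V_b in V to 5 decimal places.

[0.64000 V, 0.70400 V)

LSB = 2.048/2^5 = 64.000 mV.
V_a = V_low + 10·LSB = 0.64 V; V_b = V_low + 11·LSB = 0.704 V.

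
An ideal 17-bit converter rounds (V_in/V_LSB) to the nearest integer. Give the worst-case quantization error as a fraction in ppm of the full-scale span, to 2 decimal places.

Rounding → worst-case error = ½ LSB = V_FS/2^18, so 1e+06/262144 = 3.8147 ppm of full scale.

3.81 ppm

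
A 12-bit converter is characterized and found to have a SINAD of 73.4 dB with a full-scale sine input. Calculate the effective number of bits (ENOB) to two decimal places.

11.90 bits

ENOB = (SINAD − 1.76) / 6.02 = (73.4 − 1.76)/6.02 = 11.900.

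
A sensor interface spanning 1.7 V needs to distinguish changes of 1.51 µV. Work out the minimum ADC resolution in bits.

21 bits

Number of steps required ≥ 1.7 V / 1.51 µV = 1125827.81.
Need 2^N ≥ 1125827.81; 2^20 = 1048576, 2^21 = 2097152.
Minimum N = 21.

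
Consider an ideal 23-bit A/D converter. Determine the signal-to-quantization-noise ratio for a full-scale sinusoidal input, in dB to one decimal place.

140.2 dB

SNR ≈ 6.02·N + 1.76 dB = 6.02·23 + 1.76 = 140.22 dB.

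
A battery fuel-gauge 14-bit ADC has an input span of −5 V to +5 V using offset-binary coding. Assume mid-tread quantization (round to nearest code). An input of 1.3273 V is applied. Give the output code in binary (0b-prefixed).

Full-scale span = 10 V; LSB = 10/2^14 = 0.610 mV.
(1.3273 − (−5)) / 0.000610352 = 10366.648 LSBs.
So the output code is 10367.
In binary (0b-prefixed): 0b10100001111111.

code 0b10100001111111 (decimal 10367)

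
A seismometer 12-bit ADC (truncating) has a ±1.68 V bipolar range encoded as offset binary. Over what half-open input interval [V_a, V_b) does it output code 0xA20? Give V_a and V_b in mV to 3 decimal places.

[446.250 mV, 447.070 mV)

LSB = 3.36/2^12 = 0.820 mV.
Code 0xA20 = 2592 decimal.
V_a = V_low + 2592·LSB = 0.44625 V; V_b = V_low + 2593·LSB = 0.44707 V.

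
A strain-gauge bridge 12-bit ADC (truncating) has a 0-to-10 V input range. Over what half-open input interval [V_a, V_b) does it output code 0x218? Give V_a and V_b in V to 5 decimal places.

[1.30859 V, 1.31104 V)

LSB = 10/2^12 = 2.441 mV.
Code 0x218 = 536 decimal.
V_a = V_low + 536·LSB = 1.30859 V; V_b = V_low + 537·LSB = 1.31104 V.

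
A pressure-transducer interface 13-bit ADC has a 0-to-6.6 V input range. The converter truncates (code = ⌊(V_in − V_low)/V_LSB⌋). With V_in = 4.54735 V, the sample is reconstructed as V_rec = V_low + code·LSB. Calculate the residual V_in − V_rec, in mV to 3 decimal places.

One LSB is 6.6 V / 8192 = 0.806 mV.
(V_in − V_low)/LSB = (4.54735 − 0)/0.000805664 = 5644.2259 → code 5644 (floor).
V_rec = 0 + 5644·0.000805664 = 4.547168 V.
V_in − V_rec = 0.000182031 V = 0.182 mV.

0.182 mV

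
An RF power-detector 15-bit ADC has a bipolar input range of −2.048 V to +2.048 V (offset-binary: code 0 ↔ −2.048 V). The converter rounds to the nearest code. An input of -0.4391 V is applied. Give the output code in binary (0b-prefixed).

code 0b11001001000111 (decimal 12871)

Full-scale span = 4.096 V; LSB = 4.096/2^15 = 125.00 µV.
Input sits at 12871.200 steps above V_low.
round(12871.200) = 12871.
In binary (0b-prefixed): 0b11001001000111.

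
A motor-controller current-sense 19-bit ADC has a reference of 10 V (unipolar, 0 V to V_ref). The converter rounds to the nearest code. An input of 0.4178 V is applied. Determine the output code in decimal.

With 524288 levels over 10 V, one step is 19.07 µV.
Input sits at 21904.753 steps above V_low.
So the output code is 21905.

code 21905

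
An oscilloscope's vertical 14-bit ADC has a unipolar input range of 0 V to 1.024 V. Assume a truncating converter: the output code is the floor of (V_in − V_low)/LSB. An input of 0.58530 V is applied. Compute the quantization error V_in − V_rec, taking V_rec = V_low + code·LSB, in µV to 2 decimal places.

50.00 µV

Step size: 1.024 V ÷ 2^14 = 62.50 µV.
Scaled input = 9364.8000 LSBs, so code = 9364.
Reconstructed: 0.58525 V.
Difference: 5e-05 V → 50.00 µV.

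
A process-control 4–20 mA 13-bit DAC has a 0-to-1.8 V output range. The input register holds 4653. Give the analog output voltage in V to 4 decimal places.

1.0224 V

LSB = 1.8 V / 2^13 = 219.73 µV.
V_out = 0 + 4653 × 0.000219727 V = 1.02239 V.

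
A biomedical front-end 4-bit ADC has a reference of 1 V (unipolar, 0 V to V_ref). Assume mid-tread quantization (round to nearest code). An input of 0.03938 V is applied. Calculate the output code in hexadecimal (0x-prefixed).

Full-scale span = 1 V; LSB = 1/2^4 = 62.500 mV.
Input sits at 0.630 steps above V_low.
So the output code is 1.
In hexadecimal (0x-prefixed): 0x1.

code 0x1 (decimal 1)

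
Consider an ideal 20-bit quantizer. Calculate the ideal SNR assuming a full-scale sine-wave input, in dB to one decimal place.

SNR ≈ 6.02·N + 1.76 dB = 6.02·20 + 1.76 = 122.16 dB.

122.2 dB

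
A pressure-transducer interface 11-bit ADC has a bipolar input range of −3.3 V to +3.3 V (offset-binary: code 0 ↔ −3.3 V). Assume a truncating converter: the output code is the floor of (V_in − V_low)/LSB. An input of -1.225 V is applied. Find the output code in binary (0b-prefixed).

LSB = 6.6 V / 2048 = 3.223 mV.
Input sits at 643.879 steps above V_low.
Floor → code 643.
In binary (0b-prefixed): 0b1010000011.

code 0b1010000011 (decimal 643)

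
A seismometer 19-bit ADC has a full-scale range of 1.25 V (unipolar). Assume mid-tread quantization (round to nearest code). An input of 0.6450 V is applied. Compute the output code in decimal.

With 524288 levels over 1.25 V, one step is 2.38 µV.
Input sits at 270532.608 steps above V_low.
round(270532.608) = 270533.

code 270533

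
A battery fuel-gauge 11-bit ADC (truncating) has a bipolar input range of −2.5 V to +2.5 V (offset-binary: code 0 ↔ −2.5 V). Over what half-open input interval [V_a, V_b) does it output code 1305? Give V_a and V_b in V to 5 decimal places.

[0.68604 V, 0.68848 V)

LSB = 5/2^11 = 2.441 mV.
V_a = V_low + 1305·LSB = 0.686035 V; V_b = V_low + 1306·LSB = 0.688477 V.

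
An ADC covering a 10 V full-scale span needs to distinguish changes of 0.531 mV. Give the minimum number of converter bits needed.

Number of steps required ≥ 10 V / 0.531 mV = 18832.39.
Need 2^N ≥ 18832.39; 2^14 = 16384, 2^15 = 32768.
Minimum N = 15.

15 bits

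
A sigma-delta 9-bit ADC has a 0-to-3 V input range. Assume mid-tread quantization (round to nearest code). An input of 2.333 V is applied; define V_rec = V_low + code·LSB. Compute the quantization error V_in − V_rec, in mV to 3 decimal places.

One LSB is 3 V / 512 = 5.859 mV.
Scaled input = 398.1653 LSBs, so code = 398.
Reconstructed: 2.3320312 V.
V_in − V_rec = 0.00096875 V = 0.969 mV.

0.969 mV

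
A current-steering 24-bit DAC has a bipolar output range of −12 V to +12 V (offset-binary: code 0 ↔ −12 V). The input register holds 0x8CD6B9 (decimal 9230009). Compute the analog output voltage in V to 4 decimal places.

LSB = 24 V / 2^24 = 1.43 µV.
Code 0x8CD6B9 = 9230009 decimal.
V_out = (−12) + 9230009 × 1.43051e-06 V = 1.20363 V.

1.2036 V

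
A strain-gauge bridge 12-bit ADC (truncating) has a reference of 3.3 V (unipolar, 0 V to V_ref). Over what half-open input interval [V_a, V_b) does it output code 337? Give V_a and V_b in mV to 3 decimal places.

[271.509 mV, 272.314 mV)

LSB = 3.3/2^12 = 0.806 mV.
V_a = V_low + 337·LSB = 0.271509 V; V_b = V_low + 338·LSB = 0.272314 V.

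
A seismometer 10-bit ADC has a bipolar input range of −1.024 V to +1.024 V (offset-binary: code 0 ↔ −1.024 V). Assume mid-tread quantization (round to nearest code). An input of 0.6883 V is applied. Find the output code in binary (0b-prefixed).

code 0b1101011000 (decimal 856)

Full-scale span = 2.048 V; LSB = 2.048/2^10 = 2.000 mV.
Input sits at 856.150 steps above V_low.
Round → code 856.
In binary (0b-prefixed): 0b1101011000.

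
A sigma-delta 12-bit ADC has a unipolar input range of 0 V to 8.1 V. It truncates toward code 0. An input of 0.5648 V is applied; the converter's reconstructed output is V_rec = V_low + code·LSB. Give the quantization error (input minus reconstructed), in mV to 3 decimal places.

One LSB is 8.1 V / 4096 = 1.978 mV.
Scaled input = 285.6075 LSBs, so code = 285.
V_rec = 0 + 285·0.00197754 = 0.56359863 V.
Difference: 0.00120137 V → 1.201 mV.

1.201 mV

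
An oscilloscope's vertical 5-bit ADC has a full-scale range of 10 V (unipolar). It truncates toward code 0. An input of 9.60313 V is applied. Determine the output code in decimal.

With 32 levels over 10 V, one step is 312.500 mV.
(9.60313 − 0) / 0.3125 = 30.730 LSBs.
Floor → code 30.

code 30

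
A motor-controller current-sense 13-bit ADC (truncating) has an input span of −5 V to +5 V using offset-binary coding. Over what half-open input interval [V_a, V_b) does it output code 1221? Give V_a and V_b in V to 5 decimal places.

[-3.50952 V, -3.50830 V)

LSB = 10/2^13 = 1.221 mV.
V_a = V_low + 1221·LSB = -3.50952 V; V_b = V_low + 1222·LSB = -3.5083 V.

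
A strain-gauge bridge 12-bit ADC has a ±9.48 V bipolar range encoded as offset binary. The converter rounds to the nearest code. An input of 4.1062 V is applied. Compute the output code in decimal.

Full-scale span = 18.96 V; LSB = 18.96/2^12 = 4.629 mV.
(V_in − V_low)/LSB = (4.1062 − (−9.48)) / 0.00462891 = 2935.078.
Round → code 2935.

code 2935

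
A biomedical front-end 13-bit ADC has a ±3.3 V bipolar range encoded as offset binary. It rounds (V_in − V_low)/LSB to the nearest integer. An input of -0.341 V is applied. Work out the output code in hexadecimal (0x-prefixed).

code 0xE59 (decimal 3673)

Full-scale span = 6.6 V; LSB = 6.6/2^13 = 0.806 mV.
(-0.341 − (−3.3)) / 0.000805664 = 3672.747 LSBs.
Round → code 3673.
In hexadecimal (0x-prefixed): 0xE59.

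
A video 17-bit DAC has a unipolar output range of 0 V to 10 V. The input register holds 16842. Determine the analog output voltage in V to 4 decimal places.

LSB = 10 V / 2^17 = 76.29 µV.
V_out = 0 + 16842 × 7.62939e-05 V = 1.28494 V.

1.2849 V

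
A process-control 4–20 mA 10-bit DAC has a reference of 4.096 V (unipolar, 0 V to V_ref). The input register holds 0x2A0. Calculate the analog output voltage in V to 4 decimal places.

2.6880 V

LSB = 4.096 V / 2^10 = 4.000 mV.
Code 0x2A0 = 672 decimal.
V_out = 0 + 672 × 0.004 V = 2.688 V.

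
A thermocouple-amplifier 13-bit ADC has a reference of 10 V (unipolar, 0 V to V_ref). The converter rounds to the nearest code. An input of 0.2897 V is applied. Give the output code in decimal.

code 237

Full-scale span = 10 V; LSB = 10/2^13 = 1.221 mV.
(0.2897 − 0) / 0.0012207 = 237.322 LSBs.
So the output code is 237.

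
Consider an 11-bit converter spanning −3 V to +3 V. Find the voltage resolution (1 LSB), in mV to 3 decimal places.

Full-scale span = 6 V.
LSB = 6 / 2^11 = 6 / 2048 = 0.00292969 V = 2.930 mV.

2.930 mV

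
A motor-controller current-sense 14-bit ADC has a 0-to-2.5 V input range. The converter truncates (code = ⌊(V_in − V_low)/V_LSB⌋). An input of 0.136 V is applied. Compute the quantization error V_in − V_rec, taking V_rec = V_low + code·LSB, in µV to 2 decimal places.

LSB = 2.5/2^14 = 152.59 µV.
Scaled input = 891.2896 LSBs, so code = 891.
Reconstructed: 0.13595581 V.
Difference: 4.41895e-05 V → 44.19 µV.

44.19 µV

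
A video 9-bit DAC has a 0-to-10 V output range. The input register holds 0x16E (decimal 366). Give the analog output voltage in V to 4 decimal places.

7.1484 V

LSB = 10 V / 2^9 = 19.531 mV.
Code 0x16E = 366 decimal.
V_out = 0 + 366 × 0.0195312 V = 7.14844 V.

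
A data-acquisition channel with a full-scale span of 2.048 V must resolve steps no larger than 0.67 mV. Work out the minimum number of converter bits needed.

Number of steps required ≥ 2.048 V / 0.67 mV = 3056.72.
Need 2^N ≥ 3056.72; 2^11 = 2048, 2^12 = 4096.
Minimum N = 12.

12 bits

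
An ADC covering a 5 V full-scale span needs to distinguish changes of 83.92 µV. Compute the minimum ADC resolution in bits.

16 bits

Number of steps required ≥ 5 V / 83.92 µV = 59580.55.
Need 2^N ≥ 59580.55; 2^15 = 32768, 2^16 = 65536.
Minimum N = 16.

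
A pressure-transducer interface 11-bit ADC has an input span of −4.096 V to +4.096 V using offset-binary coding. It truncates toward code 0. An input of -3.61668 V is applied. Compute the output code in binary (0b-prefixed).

code 0b1110111 (decimal 119)

Full-scale span = 8.192 V; LSB = 8.192/2^11 = 4.000 mV.
(V_in − V_low)/LSB = (-3.61668 − (−4.096)) / 0.004 = 119.830.
So the output code is 119.
In binary (0b-prefixed): 0b1110111.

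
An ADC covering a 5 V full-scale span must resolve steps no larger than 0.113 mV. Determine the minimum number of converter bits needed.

16 bits

Number of steps required ≥ 5 V / 0.113 mV = 44247.79.
Need 2^N ≥ 44247.79; 2^15 = 32768, 2^16 = 65536.
Minimum N = 16.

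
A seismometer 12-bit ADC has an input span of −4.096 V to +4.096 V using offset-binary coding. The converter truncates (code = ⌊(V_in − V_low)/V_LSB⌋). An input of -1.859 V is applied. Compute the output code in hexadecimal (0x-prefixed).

LSB = 8.192 V / 4096 = 2.000 mV.
(V_in − V_low)/LSB = (-1.859 − (−4.096)) / 0.002 = 1118.500.
⌊·⌋(1118.500) = 1118.
In hexadecimal (0x-prefixed): 0x45E.

code 0x45E (decimal 1118)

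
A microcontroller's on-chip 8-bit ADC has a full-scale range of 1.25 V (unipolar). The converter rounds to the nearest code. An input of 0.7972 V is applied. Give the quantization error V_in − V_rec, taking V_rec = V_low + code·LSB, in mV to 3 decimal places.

1.302 mV

One LSB is 1.25 V / 256 = 4.883 mV.
(V_in − V_low)/LSB = (0.7972 − 0)/0.00488281 = 163.2666 → code 163 (round).
Reconstructed: 0.79589844 V.
Error = 0.7972 − 0.79589844 = 0.00130156 V = 1.302 mV.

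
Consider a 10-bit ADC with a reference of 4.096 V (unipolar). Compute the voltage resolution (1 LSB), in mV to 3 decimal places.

Full-scale span = 4.096 V.
LSB = 4.096 / 2^10 = 4.096 / 1024 = 0.004 V = 4.000 mV.

4.000 mV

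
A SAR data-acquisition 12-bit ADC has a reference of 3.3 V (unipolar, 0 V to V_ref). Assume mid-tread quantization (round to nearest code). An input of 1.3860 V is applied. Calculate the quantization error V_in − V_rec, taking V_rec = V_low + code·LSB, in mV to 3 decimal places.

Step size: 3.3 V ÷ 2^12 = 0.806 mV.
(1.3860 − 0)/0.000805664 = 1720.3200; round gives code 1720.
V_rec = 0 + 1720·0.000805664 = 1.3857422 V.
Difference: 0.000257813 V → 0.258 mV.

0.258 mV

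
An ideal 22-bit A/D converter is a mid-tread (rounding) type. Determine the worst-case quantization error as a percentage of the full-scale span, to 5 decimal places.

Rounding → worst-case error = ½ LSB = V_FS/2^23, so 100/8388608 = 1.19209e-05 % of full scale.

0.00001 %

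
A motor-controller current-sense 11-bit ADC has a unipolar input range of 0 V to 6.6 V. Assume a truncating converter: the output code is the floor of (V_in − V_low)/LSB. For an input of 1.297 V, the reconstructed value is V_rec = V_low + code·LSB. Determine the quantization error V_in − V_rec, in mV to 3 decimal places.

1.492 mV

LSB = 6.6/2^11 = 3.223 mV.
(V_in − V_low)/LSB = (1.297 − 0)/0.00322266 = 402.4630 → code 402 (floor).
Reconstructed: 1.2955078 V.
Error = 1.297 − 1.2955078 = 0.00149219 V = 1.492 mV.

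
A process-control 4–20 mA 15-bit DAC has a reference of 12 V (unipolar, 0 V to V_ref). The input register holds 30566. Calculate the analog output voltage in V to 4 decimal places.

LSB = 12 V / 2^15 = 366.21 µV.
V_out = 0 + 30566 × 0.000366211 V = 11.1936 V.

11.1936 V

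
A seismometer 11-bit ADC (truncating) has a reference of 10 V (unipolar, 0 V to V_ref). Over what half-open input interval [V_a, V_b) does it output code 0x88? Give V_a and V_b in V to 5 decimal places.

[0.66406 V, 0.66895 V)

LSB = 10/2^11 = 4.883 mV.
Code 0x88 = 136 decimal.
V_a = V_low + 136·LSB = 0.664062 V; V_b = V_low + 137·LSB = 0.668945 V.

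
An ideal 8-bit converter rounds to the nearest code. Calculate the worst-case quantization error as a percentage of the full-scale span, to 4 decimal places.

0.1953 %

Rounding → worst-case error = ½ LSB = V_FS/2^9, so 100/512 = 0.195312 % of full scale.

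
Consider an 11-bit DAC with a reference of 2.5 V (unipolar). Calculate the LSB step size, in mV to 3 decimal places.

1.221 mV

Full-scale span = 2.5 V.
LSB = 2.5 / 2^11 = 2.5 / 2048 = 0.0012207 V = 1.221 mV.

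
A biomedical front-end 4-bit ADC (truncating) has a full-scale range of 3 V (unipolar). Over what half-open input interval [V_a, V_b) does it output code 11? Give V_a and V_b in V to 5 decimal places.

[2.06250 V, 2.25000 V)

LSB = 3/2^4 = 187.500 mV.
V_a = V_low + 11·LSB = 2.0625 V; V_b = V_low + 12·LSB = 2.25 V.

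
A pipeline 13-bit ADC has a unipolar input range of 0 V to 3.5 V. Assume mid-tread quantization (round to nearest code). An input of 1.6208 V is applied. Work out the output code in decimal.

LSB = 3.5 V / 8192 = 427.25 µV.
Input sits at 3793.598 steps above V_low.
So the output code is 3794.

code 3794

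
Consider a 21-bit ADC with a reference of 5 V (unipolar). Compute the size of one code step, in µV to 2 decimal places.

Full-scale span = 5 V.
LSB = 5 / 2^21 = 5 / 2097152 = 2.38419e-06 V = 2.38 µV.

2.38 µV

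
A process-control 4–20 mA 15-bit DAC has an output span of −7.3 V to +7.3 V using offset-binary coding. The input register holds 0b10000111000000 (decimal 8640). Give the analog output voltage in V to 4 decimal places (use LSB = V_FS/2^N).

-3.4504 V

LSB = 14.6 V / 2^15 = 445.56 µV.
Code 0b10000111000000 = 8640 decimal.
V_out = (−7.3) + 8640 × 0.000445557 V = -3.45039 V.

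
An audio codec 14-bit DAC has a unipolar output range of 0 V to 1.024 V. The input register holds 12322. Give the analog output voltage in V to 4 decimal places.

0.7701 V

LSB = 1.024 V / 2^14 = 62.50 µV.
V_out = 0 + 12322 × 6.25e-05 V = 0.770125 V.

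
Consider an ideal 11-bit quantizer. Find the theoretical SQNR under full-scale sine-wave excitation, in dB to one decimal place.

68.0 dB

SNR ≈ 6.02·N + 1.76 dB = 6.02·11 + 1.76 = 67.98 dB.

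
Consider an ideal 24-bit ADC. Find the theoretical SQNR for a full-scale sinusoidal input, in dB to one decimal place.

146.2 dB

SNR ≈ 6.02·N + 1.76 dB = 6.02·24 + 1.76 = 146.24 dB.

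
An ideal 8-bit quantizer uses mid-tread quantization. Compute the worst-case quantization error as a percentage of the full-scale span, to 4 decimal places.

Rounding → worst-case error = ½ LSB = V_FS/2^9, so 100/512 = 0.195312 % of full scale.

0.1953 %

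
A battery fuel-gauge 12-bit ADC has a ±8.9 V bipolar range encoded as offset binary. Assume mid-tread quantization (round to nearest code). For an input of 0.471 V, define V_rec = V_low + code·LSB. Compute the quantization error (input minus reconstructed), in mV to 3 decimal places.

1.664 mV

Step size: 17.8 V ÷ 2^12 = 4.346 mV.
Scaled input = 2156.3829 LSBs, so code = 2156.
Reconstructed: 0.46933594 V.
Difference: 0.00166406 V → 1.664 mV.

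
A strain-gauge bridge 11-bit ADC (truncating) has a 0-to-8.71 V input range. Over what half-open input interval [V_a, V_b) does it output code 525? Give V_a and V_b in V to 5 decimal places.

LSB = 8.71/2^11 = 4.253 mV.
V_a = V_low + 525·LSB = 2.23279 V; V_b = V_low + 526·LSB = 2.23704 V.

[2.23279 V, 2.23704 V)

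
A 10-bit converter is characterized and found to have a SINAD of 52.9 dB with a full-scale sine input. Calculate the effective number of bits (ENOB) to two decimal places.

8.50 bits

ENOB = (SINAD − 1.76) / 6.02 = (52.9 − 1.76)/6.02 = 8.495.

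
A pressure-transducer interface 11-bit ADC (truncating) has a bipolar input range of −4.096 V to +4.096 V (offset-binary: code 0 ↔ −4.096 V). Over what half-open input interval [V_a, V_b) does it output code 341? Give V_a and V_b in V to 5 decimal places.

[-2.73200 V, -2.72800 V)

LSB = 8.192/2^11 = 4.000 mV.
V_a = V_low + 341·LSB = -2.732 V; V_b = V_low + 342·LSB = -2.728 V.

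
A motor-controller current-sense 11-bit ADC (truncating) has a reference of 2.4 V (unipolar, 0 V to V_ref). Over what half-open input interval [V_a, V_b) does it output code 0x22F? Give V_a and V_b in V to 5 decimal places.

[0.65508 V, 0.65625 V)

LSB = 2.4/2^11 = 1.172 mV.
Code 0x22F = 559 decimal.
V_a = V_low + 559·LSB = 0.655078 V; V_b = V_low + 560·LSB = 0.65625 V.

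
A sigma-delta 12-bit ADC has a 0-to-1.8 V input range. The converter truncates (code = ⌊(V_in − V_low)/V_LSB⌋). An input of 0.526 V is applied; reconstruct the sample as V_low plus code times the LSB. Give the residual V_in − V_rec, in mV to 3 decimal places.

0.414 mV

LSB = 1.8/2^12 = 439.45 µV.
(V_in − V_low)/LSB = (0.526 − 0)/0.000439453 = 1196.9422 → code 1196 (floor).
V_rec = 0 + 1196·0.000439453 = 0.52558594 V.
Difference: 0.000414062 V → 0.414 mV.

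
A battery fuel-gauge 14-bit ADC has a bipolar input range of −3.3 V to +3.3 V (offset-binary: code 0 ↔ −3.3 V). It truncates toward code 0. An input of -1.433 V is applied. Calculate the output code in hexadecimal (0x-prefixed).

code 0x121A (decimal 4634)

LSB = 6.6 V / 16384 = 402.83 µV.
(-1.433 − (−3.3)) / 0.000402832 = 4634.686 LSBs.
So the output code is 4634.
In hexadecimal (0x-prefixed): 0x121A.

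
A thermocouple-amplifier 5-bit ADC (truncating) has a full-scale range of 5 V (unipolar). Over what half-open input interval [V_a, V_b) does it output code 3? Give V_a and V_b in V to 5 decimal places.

LSB = 5/2^5 = 156.250 mV.
V_a = V_low + 3·LSB = 0.46875 V; V_b = V_low + 4·LSB = 0.625 V.

[0.46875 V, 0.62500 V)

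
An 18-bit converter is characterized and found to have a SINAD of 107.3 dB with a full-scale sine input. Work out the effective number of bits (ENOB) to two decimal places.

17.53 bits

ENOB = (SINAD − 1.76) / 6.02 = (107.3 − 1.76)/6.02 = 17.532.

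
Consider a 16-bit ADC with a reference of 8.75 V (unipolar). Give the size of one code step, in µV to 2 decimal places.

Full-scale span = 8.75 V.
LSB = 8.75 / 2^16 = 8.75 / 65536 = 0.000133514 V = 133.51 µV.

133.51 µV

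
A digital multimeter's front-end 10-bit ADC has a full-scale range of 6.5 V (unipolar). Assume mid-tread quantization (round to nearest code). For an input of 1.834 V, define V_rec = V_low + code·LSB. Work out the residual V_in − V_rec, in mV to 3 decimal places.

-0.473 mV

Step size: 6.5 V ÷ 2^10 = 6.348 mV.
(1.834 − 0)/0.00634766 = 288.9255; round gives code 289.
Code 289 maps back to 0 + 289×0.00634766 V = 1.8344727 V.
Error = 1.834 − 1.8344727 = -0.000472656 V = -0.473 mV.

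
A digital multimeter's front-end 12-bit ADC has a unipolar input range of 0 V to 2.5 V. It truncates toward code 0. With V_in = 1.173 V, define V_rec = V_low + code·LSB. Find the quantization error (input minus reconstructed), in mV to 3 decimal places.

0.515 mV

Step size: 2.5 V ÷ 2^12 = 0.610 mV.
(1.173 − 0)/0.000610352 = 1921.8432; ⌊·⌋ gives code 1921.
Code 1921 maps back to 0 + 1921×0.000610352 V = 1.1724854 V.
Difference: 0.000514648 V → 0.515 mV.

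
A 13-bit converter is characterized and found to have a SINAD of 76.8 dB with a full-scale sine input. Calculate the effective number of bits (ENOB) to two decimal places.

ENOB = (SINAD − 1.76) / 6.02 = (76.8 − 1.76)/6.02 = 12.465.

12.47 bits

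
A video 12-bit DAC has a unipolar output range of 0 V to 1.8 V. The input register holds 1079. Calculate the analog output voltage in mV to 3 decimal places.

474.170 mV

LSB = 1.8 V / 2^12 = 439.45 µV.
V_out = 0 + 1079 × 0.000439453 V = 0.47417 V.
= 474.170 mV.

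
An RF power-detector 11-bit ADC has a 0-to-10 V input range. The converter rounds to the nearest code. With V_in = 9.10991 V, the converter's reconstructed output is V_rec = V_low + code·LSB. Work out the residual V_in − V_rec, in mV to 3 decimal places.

-1.418 mV

One LSB is 10 V / 2048 = 4.883 mV.
(V_in − V_low)/LSB = (9.10991 − 0)/0.00488281 = 1865.7096 → code 1866 (round).
V_rec = 0 + 1866·0.00488281 = 9.1113281 V.
Difference: -0.00141812 V → -1.418 mV.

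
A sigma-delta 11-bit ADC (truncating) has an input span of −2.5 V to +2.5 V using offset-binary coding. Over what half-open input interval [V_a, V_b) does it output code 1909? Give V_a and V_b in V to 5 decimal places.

[2.16064 V, 2.16309 V)

LSB = 5/2^11 = 2.441 mV.
V_a = V_low + 1909·LSB = 2.16064 V; V_b = V_low + 1910·LSB = 2.16309 V.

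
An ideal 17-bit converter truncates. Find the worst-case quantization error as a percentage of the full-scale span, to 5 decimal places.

0.00076 %

Truncating → worst-case error = 1 LSB = V_FS/2^17, so 100/131072 = 0.000762939 % of full scale.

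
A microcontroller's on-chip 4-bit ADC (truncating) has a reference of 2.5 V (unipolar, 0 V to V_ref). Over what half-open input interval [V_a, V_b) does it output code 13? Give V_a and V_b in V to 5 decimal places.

LSB = 2.5/2^4 = 156.250 mV.
V_a = V_low + 13·LSB = 2.03125 V; V_b = V_low + 14·LSB = 2.1875 V.

[2.03125 V, 2.18750 V)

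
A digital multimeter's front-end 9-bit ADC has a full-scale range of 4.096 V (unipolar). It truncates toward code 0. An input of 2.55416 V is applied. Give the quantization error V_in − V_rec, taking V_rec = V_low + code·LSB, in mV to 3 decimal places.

Step size: 4.096 V ÷ 2^9 = 8.000 mV.
(V_in − V_low)/LSB = (2.55416 − 0)/0.008 = 319.2700 → code 319 (floor).
Reconstructed: 2.552 V.
V_in − V_rec = 0.00216 V = 2.160 mV.

2.160 mV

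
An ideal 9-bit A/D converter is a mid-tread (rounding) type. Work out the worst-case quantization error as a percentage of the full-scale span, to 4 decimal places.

0.0977 %

Rounding → worst-case error = ½ LSB = V_FS/2^10, so 100/1024 = 0.0976562 % of full scale.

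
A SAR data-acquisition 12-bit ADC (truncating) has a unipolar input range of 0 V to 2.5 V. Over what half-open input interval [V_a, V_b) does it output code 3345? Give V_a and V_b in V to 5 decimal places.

[2.04163 V, 2.04224 V)

LSB = 2.5/2^12 = 0.610 mV.
V_a = V_low + 3345·LSB = 2.04163 V; V_b = V_low + 3346·LSB = 2.04224 V.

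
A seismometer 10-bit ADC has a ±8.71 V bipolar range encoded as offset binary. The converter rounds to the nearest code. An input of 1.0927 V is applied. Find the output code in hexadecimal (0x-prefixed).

code 0x240 (decimal 576)

LSB = 17.42 V / 1024 = 17.012 mV.
(1.0927 − (−8.71)) / 0.0170117 = 576.232 LSBs.
Round → code 576.
In hexadecimal (0x-prefixed): 0x240.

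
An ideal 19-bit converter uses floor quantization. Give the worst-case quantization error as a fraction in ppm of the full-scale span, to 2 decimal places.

1.91 ppm

Truncating → worst-case error = 1 LSB = V_FS/2^19, so 1e+06/524288 = 1.90735 ppm of full scale.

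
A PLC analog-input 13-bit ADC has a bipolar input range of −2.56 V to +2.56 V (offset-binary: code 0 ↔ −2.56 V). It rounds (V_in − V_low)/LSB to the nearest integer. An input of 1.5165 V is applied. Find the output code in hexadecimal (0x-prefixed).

Full-scale span = 5.12 V; LSB = 5.12/2^13 = 0.625 mV.
Input sits at 6522.400 steps above V_low.
Round → code 6522.
In hexadecimal (0x-prefixed): 0x197A.

code 0x197A (decimal 6522)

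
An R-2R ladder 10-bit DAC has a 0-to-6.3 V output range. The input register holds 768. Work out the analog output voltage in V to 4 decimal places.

4.7250 V

LSB = 6.3 V / 2^10 = 6.152 mV.
V_out = 0 + 768 × 0.00615234 V = 4.725 V.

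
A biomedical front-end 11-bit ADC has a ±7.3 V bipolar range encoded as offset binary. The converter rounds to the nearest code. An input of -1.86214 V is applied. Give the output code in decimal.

Full-scale span = 14.6 V; LSB = 14.6/2^11 = 7.129 mV.
Input sits at 762.790 steps above V_low.
So the output code is 763.

code 763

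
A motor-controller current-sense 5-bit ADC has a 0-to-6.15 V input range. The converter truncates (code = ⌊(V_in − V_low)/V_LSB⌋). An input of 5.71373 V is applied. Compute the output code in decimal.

code 29

With 32 levels over 6.15 V, one step is 192.188 mV.
(5.71373 − 0) / 0.192188 = 29.730 LSBs.
So the output code is 29.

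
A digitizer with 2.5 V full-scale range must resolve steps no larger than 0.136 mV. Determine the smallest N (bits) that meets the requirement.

15 bits

Number of steps required ≥ 2.5 V / 0.136 mV = 18382.35.
Need 2^N ≥ 18382.35; 2^14 = 16384, 2^15 = 32768.
Minimum N = 15.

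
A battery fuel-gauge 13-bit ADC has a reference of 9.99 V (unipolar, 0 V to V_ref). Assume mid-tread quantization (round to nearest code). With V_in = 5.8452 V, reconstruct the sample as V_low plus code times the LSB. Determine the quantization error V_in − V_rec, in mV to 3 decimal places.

0.221 mV

Step size: 9.99 V ÷ 2^13 = 1.219 mV.
(V_in − V_low)/LSB = (5.8452 − 0)/0.00121948 = 4793.1810 → code 4793 (round).
V_rec = 0 + 4793·0.00121948 = 5.8449792 V.
Error = 5.8452 − 5.8449792 = 0.000220752 V = 0.221 mV.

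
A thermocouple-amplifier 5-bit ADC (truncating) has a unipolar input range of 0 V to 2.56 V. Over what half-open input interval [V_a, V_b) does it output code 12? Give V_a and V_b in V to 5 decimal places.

LSB = 2.56/2^5 = 80.000 mV.
V_a = V_low + 12·LSB = 0.96 V; V_b = V_low + 13·LSB = 1.04 V.

[0.96000 V, 1.04000 V)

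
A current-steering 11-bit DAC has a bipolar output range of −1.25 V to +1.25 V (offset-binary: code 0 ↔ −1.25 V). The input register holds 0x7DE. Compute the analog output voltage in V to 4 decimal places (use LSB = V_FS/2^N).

LSB = 2.5 V / 2^11 = 1.221 mV.
Code 0x7DE = 2014 decimal.
V_out = (−1.25) + 2014 × 0.0012207 V = 1.2085 V.

1.2085 V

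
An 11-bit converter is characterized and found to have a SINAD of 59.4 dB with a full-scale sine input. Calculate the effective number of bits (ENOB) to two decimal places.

ENOB = (SINAD − 1.76) / 6.02 = (59.4 − 1.76)/6.02 = 9.575.

9.57 bits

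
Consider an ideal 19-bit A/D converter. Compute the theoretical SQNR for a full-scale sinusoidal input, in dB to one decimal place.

116.1 dB

SNR ≈ 6.02·N + 1.76 dB = 6.02·19 + 1.76 = 116.14 dB.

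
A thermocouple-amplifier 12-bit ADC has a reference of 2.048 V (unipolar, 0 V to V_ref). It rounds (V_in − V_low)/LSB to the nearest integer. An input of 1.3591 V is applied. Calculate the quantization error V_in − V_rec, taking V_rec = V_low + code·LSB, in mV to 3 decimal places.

LSB = 2.048/2^12 = 0.500 mV.
(1.3591 − 0)/0.0005 = 2718.2000; round gives code 2718.
V_rec = 0 + 2718·0.0005 = 1.359 V.
Error = 1.3591 − 1.359 = 0.0001 V = 0.100 mV.

0.100 mV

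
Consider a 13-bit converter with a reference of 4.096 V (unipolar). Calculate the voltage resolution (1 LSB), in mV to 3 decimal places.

Full-scale span = 4.096 V.
LSB = 4.096 / 2^13 = 4.096 / 8192 = 0.0005 V = 0.500 mV.

0.500 mV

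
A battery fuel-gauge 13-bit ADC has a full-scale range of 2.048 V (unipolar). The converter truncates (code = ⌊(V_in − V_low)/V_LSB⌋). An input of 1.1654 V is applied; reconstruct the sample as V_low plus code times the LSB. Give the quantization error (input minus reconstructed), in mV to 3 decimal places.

0.150 mV

LSB = 2.048/2^13 = 250.00 µV.
Scaled input = 4661.6000 LSBs, so code = 4661.
Reconstructed: 1.16525 V.
Error = 1.1654 − 1.16525 = 0.00015 V = 0.150 mV.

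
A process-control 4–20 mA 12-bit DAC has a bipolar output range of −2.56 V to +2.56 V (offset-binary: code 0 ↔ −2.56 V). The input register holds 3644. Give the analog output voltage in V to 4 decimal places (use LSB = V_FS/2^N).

1.9950 V

LSB = 5.12 V / 2^12 = 1.250 mV.
V_out = (−2.56) + 3644 × 0.00125 V = 1.995 V.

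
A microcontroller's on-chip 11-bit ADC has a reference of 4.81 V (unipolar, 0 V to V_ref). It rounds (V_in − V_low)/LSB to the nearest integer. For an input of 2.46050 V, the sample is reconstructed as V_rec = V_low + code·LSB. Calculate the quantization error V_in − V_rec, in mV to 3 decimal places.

-0.867 mV

One LSB is 4.81 V / 2048 = 2.349 mV.
(V_in − V_low)/LSB = (2.46050 − 0)/0.00234863 = 1047.6308 → code 1048 (round).
Code 1048 maps back to 0 + 1048×0.00234863 V = 2.4613672 V.
Difference: -0.000867188 V → -0.867 mV.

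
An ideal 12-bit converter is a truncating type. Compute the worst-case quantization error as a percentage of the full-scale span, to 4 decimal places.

0.0244 %

Truncating → worst-case error = 1 LSB = V_FS/2^12, so 100/4096 = 0.0244141 % of full scale.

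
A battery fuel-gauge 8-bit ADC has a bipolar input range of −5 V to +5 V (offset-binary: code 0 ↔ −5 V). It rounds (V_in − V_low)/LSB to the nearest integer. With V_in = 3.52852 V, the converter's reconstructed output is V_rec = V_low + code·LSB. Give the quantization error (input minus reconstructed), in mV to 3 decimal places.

One LSB is 10 V / 256 = 39.062 mV.
(V_in − V_low)/LSB = (3.52852 − (−5))/0.0390625 = 218.3301 → code 218 (round).
V_rec = (−5) + 218·0.0390625 = 3.515625 V.
Error = 3.52852 − 3.515625 = 0.012895 V = 12.895 mV.

12.895 mV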